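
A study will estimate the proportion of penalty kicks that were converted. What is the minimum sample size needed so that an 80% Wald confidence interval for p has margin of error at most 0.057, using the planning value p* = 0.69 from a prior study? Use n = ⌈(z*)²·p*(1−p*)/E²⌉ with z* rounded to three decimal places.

For 80% confidence, z* = 1.282.
p*(1−p*) = 0.2139.
Required n before rounding: 1.643524 × 0.2139 / 0.057² = 108.202.
Rounding up, n = 109.

n = 109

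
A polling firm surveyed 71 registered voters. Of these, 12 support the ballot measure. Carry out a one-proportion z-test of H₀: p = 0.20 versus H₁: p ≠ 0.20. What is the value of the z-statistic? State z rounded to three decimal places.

z = -0.653

Sample proportion p̂ = 12/71 = 0.16901.
Under H₀, SE = √(p₀(1−p₀)/n) = √(0.20·0.80/71) = √0.002253521 = 0.047471.
Test statistic: z = -0.03099/0.047471 = -0.653.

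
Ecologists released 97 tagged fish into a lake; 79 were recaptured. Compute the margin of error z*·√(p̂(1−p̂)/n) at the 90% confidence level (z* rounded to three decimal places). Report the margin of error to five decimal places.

p̂ = 79/97 = 0.81443.
SE(p̂) = √(0.81443·0.18557/97) = 0.039472.
The 90% critical value is z* = 1.645.
Margin of error = z*·SE = 1.645 × 0.039472 = 0.06493.

ME = 0.06493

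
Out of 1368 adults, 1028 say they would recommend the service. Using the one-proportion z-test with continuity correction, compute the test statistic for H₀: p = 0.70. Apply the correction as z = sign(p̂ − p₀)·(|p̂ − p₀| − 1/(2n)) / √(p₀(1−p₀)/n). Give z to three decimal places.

z = 4.124

p̂ = 1028/1368 = 0.75146. p̂ − p₀ = 0.051462.
1/(2n) = 0.000365.
Corrected numerator: |0.051462| − 0.000365 = 0.051097.
Null standard error: √(0.70·0.30/1368) = √0.000153509 = 0.012390.
z = (+)0.051097/0.012390 = 4.124.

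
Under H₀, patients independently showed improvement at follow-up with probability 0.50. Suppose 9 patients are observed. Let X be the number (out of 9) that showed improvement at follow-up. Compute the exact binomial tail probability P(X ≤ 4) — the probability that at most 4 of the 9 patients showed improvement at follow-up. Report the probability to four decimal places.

P = 0.5000

X ~ Binomial(n=9, p=0.50).
P(X ≤ 4) = Σ_{j=0}^{4} C(9,j)·0.50^j·0.50^{9−j}.
= 0.001953 + 0.017578 + 0.070312 + 0.164062 + 0.246094 = 0.5000.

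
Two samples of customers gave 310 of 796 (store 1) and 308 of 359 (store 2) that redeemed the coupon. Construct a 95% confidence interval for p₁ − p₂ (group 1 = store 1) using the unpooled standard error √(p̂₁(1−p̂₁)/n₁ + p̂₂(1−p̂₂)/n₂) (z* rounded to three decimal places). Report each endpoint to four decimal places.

(-0.5180, -0.4190)

p̂₁ = 0.38945, p̂₂ = 0.85794, so the observed difference is -0.46849.
SE = √(0.000298716 + 0.000339498) = √0.000638214 = 0.025263.
z* = 1.960 at the 95% level. Margin of error = 0.04952.
CI: -0.46849 ± 0.04952 = (-0.5180, -0.4190).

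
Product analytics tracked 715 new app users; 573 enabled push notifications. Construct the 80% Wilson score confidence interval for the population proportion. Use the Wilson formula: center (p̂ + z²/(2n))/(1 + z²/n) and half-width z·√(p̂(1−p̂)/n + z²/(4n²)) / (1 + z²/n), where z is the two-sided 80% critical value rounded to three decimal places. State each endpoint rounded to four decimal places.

Here p̂ = 573/715 = 0.80140 and z = 1.282 (z² = 1.643524).
1 + z²/n = 1.002299.
Adjusted center: (0.80140 + z²/(2n))/1.002299 = 0.80071.
Radicand: p̂(1−p̂)/n + z²/(4n²) = 0.000222600 + 0.000000804 = 0.000223404.
Half-width = z·√(radicand)/denom = 1.282·0.014947/1.002299 = 0.01912.
So the interval runs from 0.7816 to 0.8198.

(0.7816, 0.8198)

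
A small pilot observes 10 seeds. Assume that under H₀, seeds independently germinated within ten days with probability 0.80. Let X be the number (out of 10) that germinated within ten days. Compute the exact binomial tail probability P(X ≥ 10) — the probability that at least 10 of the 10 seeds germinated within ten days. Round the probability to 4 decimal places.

P = 0.1074

X ~ Binomial(n=10, p=0.80).
P(X ≥ 10) = C(10,10)·0.80^10·0.20^0.
= 0.107374 = 0.1074.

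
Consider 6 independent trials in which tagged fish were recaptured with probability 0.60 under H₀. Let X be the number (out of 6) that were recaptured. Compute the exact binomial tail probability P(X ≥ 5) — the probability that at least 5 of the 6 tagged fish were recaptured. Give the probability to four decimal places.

X is binomial with n = 6 and p = 0.60.
P(X ≥ 5) = C(6,5)·0.60^5·0.40^1 + C(6,6)·0.60^6·0.40^0.
= 0.186624 + 0.046656 = 0.2333.

P = 0.2333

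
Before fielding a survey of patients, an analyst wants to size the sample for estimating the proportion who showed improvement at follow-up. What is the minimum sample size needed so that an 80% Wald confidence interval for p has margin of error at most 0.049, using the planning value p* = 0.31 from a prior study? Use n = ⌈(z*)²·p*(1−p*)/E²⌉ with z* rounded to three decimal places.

n = 147

For 80% confidence, z* = 1.282.
p*(1−p*) = 0.31·0.69 = 0.2139.
(z*)²·p*(1−p*)/E² = 1.643524·0.2139/0.002401 = 146.418.
⌈146.418⌉ = 147.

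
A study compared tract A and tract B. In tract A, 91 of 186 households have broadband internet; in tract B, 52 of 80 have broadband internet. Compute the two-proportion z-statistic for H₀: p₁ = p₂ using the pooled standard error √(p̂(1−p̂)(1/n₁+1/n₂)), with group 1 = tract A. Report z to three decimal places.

z = -2.411

Sample proportions: p̂₁ = 91/186 = 0.48925 and p̂₂ = 52/80 = 0.65000.
Pooling: p̂ = 143/266 = 0.53759.
Pooled SE = √[0.2485867·0.01787634] ≈ 0.066662.
z = (p̂₁ − p̂₂)/SE = (0.48925 − 0.65000)/0.066662 = -0.16075/0.066662 = -2.411.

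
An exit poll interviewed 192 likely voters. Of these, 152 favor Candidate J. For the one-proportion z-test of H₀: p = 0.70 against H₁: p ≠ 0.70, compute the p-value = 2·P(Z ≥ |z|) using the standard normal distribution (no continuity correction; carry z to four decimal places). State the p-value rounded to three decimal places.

p-value = 0.006

The sample proportion is 152/192 = 0.79167.
Under H₀, SE = √(p₀(1−p₀)/n) = √(0.70·0.30/192) = √0.001093750 = 0.033072.
z = (p̂ − p₀)/SE = (152/192 − 0.70)/0.033072 ≈ 2.7717.
p-value = 2·P(Z ≥ |z|) with z = 2.7717 → 0.006.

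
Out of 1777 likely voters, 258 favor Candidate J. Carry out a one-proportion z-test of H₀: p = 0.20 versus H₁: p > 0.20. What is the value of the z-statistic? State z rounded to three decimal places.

z = -5.776

With x = 258 successes in n = 1777, p̂ = 0.14519.
Under H₀, SE = √(p₀(1−p₀)/n) = √(0.20·0.80/1777) = √0.000090039 = 0.009489.
z = (0.14519 − 0.20)/0.009489 = -0.05481/0.009489 = -5.776.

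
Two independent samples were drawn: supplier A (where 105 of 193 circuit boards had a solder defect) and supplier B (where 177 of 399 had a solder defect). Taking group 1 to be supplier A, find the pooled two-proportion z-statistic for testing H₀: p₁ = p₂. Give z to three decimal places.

z = 2.293

Sample proportions: p̂₁ = 105/193 = 0.54404 and p̂₂ = 177/399 = 0.44361.
Pooling: p̂ = 282/592 = 0.47635.
SE = √[p̂(1−p̂)(1/n₁+1/n₂)] = √[0.47635·0.52365·(1/193+1/399)] ≈ 0.043790.
z = (p̂₁ − p̂₂)/SE = (0.54404 − 0.44361)/0.043790 = 0.10043/0.043790 = 2.293.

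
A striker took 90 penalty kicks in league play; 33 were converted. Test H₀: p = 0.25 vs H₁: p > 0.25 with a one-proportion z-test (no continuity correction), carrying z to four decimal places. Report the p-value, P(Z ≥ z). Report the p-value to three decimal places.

p-value = 0.005

With x = 33 successes in n = 90, p̂ = 0.36667.
SE₀ = √(0.25·0.75/90) = 0.045644.
z = (p̂ − p₀)/SE = (33/90 − 0.25)/0.045644 ≈ 2.5560.
p-value = P(Z ≥ z) with z = 2.5560 → 0.005.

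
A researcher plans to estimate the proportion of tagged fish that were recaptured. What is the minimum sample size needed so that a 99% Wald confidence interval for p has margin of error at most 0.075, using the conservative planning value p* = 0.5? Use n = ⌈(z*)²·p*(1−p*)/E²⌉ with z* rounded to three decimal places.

n = 295

For 99% confidence, z* = 2.576.
p*(1−p*) = 0.2500.
Required n before rounding: 6.635776 × 0.2500 / 0.075² = 294.923.
⌈294.923⌉ = 295.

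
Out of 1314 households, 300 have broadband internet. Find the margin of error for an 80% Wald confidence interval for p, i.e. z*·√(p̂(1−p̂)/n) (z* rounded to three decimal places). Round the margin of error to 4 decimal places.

With x = 300 successes in n = 1314, p̂ = 0.22831.
SE(p̂) = √(0.22831·0.77169/1314) = 0.011579.
z* = 1.282 at the 80% level.
ME = 1.282·0.011579 = 0.0148.

ME = 0.0148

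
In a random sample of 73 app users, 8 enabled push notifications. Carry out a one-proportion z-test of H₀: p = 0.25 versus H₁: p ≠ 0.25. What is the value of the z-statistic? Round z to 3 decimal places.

z = -2.771

Sample proportion p̂ = 8/73 = 0.10959.
SE₀ = √(0.25·0.75/73) = 0.050680.
z = (0.10959 − 0.25)/0.050680 = -0.14041/0.050680 = -2.771.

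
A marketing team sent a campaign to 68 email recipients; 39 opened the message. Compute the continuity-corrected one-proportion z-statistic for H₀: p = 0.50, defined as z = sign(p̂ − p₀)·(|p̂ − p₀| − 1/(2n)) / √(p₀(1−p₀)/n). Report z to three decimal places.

z = 1.091

With x = 39 successes in n = 68, p̂ = 0.57353. p̂ − p₀ = 0.073529.
Continuity correction 1/(2n) = 1/136 = 0.007353.
Corrected numerator: |0.073529| − 0.007353 = 0.066176.
SE₀ = √(0.50·0.50/68) = 0.060634.
z = (+)0.066176/0.060634 = 1.091.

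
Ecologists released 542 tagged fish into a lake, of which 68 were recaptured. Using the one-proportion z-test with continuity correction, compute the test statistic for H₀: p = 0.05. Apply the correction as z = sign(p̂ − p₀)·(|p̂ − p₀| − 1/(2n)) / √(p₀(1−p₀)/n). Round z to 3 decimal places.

z = 7.962

p̂ = 68/542 = 0.12546. p̂ − p₀ = 0.075461.
1/(2n) = 0.000923.
Corrected numerator: |0.075461| − 0.000923 = 0.074538.
SE₀ = √(0.05·0.95/542) = 0.009362.
z = (+)0.074538/0.009362 = 7.962.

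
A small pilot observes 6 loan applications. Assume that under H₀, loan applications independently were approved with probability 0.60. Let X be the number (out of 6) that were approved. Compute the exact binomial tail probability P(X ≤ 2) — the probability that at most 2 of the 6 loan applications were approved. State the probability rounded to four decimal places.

X is binomial with n = 6 and p = 0.60.
P(X ≤ 2) = C(6,0)·0.60^0·0.40^6 + C(6,1)·0.60^1·0.40^5 + C(6,2)·0.60^2·0.40^4.
= 0.004096 + 0.036864 + 0.138240 = 0.1792.

P = 0.1792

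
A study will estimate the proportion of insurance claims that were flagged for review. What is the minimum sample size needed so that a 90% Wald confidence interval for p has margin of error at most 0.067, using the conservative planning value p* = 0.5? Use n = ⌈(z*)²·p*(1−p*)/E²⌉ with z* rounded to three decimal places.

n = 151

For 90% confidence, z* = 1.645.
p*(1−p*) = 0.50·0.50 = 0.2500.
Required n before rounding: 2.706025 × 0.2500 / 0.067² = 150.703.
⌈150.703⌉ = 151.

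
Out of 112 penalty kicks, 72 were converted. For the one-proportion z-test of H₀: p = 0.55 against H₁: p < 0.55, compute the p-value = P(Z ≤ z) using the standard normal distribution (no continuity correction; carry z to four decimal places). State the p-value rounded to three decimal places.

The sample proportion is 72/112 = 0.64286.
Null standard error: √(0.55·0.45/112) = √0.002209821 = 0.047009.
z = (p̂ − p₀)/SE = (72/112 − 0.55)/0.047009 ≈ 1.9753.
p-value = P(Z ≤ z) with z = 1.9753 → 0.976.

p-value = 0.976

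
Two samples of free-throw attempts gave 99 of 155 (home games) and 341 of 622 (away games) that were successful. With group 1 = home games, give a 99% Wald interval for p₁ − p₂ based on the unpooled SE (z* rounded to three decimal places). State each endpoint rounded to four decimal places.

p̂₁ = 0.63871, p̂₂ = 0.54823, so the observed difference is 0.09048.
Unpooled SE = √(p̂₁(1−p̂₁)/n₁ + p̂₂(1−p̂₂)/n₂) = √(0.001488772 + 0.000398189) = 0.043439.
For 99% confidence, z* = 2.576. Margin = 2.576·0.043439 = 0.11190.
CI: 0.09048 ± 0.11190 = (-0.0214, 0.2024).

(-0.0214, 0.2024)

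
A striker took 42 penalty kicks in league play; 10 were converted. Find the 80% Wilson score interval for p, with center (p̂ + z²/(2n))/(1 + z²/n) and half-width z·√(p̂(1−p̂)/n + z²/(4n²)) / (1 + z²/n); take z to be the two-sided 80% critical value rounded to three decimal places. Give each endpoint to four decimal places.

Here p̂ = 10/42 = 0.23810 and z = 1.282 (z² = 1.643524).
1 + z²/n = 1.039132.
Center = (0.23810 + 0.019566)/1.039132 = 0.24796.
Radicand: p̂(1−p̂)/n + z²/(4n²) = 0.004319188 + 0.000232926 = 0.004552114.
Half-width = z·√(radicand)/denom = 1.282·0.067469/1.039132 = 0.08324.
CI: 0.24796 ± 0.08324 = (0.1647, 0.3312).

(0.1647, 0.3312)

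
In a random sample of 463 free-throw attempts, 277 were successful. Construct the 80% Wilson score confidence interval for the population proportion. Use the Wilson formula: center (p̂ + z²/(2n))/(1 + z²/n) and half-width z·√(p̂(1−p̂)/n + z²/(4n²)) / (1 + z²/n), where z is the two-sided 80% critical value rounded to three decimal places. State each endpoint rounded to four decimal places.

p̂ = 277/463 = 0.59827; z = 1.282, so z² = 1.643524.
1 + z²/n = 1.003550.
Center = (0.59827 + 0.001775)/1.003550 = 0.59792.
Radicand: p̂(1−p̂)/n + z²/(4n²) = 0.000519098 + 0.000001917 = 0.000521015.
Half-width = z·√(radicand)/denom = 1.282·0.022826/1.003550 = 0.02916.
CI: 0.59792 ± 0.02916 = (0.5688, 0.6271).

(0.5688, 0.6271)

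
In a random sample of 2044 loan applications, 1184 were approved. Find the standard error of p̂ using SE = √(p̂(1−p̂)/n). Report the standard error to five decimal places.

p̂ = 1184/2044 = 0.57926.
p̂(1−p̂) = 0.243718.
SE = √(0.243718/2044) = √0.000119236 = 0.01092.

SE = 0.01092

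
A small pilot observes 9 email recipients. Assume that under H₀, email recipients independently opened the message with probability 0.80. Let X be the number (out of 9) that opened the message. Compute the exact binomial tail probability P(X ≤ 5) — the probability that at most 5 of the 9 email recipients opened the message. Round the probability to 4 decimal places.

X ~ Binomial(n=9, p=0.80).
P(X ≤ 5) = Σ_{j=0}^{5} C(9,j)·0.80^j·0.20^{9−j}.
= 0.000001 + 0.000018 + 0.000295 + 0.002753 + 0.016515 + 0.066060 = 0.0856.

P = 0.0856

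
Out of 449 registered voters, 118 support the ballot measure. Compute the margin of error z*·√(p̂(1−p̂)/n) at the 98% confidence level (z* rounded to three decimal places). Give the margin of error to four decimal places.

The sample proportion is 118/449 = 0.26281.
SE(p̂) = √(0.26281·0.73719/449) = 0.020772.
z* = 2.326 at the 98% level.
ME = 2.326·0.020772 = 0.0483.

ME = 0.0483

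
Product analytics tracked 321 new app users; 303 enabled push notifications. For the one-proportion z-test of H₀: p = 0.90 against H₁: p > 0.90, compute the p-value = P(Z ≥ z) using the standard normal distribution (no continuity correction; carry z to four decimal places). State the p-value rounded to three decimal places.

p-value = 0.004

Sample proportion p̂ = 303/321 = 0.94393.
Under H₀, SE = √(p₀(1−p₀)/n) = √(0.90·0.10/321) = √0.000280374 = 0.016744.
Test statistic (full precision, shown to 4 dp): z = (303/321 − 0.90)/SE₀ ≈ 2.6233.
p-value = P(Z ≥ z) with z = 2.6233 → 0.004.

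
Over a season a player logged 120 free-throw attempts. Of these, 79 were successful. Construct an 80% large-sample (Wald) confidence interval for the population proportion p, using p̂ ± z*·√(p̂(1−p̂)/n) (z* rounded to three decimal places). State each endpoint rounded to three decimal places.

With x = 79 successes in n = 120, p̂ = 0.65833.
SE = √(p̂(1−p̂)/n) = √(0.224931/120) = 0.043295.
For 80% confidence, z* = 1.282.
Margin = 1.282·0.043295 = 0.05550.
Interval: 0.65833 ± 0.05550 → (0.603, 0.714).

(0.603, 0.714)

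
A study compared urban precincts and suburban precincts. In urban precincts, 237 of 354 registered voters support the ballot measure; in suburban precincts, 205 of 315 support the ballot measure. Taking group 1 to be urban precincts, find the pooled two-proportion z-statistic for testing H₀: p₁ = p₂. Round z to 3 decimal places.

z = 0.510

Sample proportions: p̂₁ = 237/354 = 0.66949 and p̂₂ = 205/315 = 0.65079.
Pooling: p̂ = 442/669 = 0.66069.
Pooled SE = √[0.2241795·0.00599946] ≈ 0.036674.
z = 0.01870/0.036674 = 0.510.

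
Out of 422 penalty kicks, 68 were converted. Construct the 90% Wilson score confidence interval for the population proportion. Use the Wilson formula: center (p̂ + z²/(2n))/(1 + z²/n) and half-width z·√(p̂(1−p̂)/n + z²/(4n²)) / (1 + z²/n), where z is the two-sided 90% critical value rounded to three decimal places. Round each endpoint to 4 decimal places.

Here p̂ = 68/422 = 0.16114 and z = 1.645 (z² = 2.706025).
Denominator 1 + z²/n = 1 + 2.706025/422 = 1.006412.
Adjusted center: (0.16114 + z²/(2n))/1.006412 = 0.16330.
Radicand: p̂(1−p̂)/n + z²/(4n²) = 0.000320313 + 0.000003799 = 0.000324112.
Half-width = 1.645·√0.000324112/1.006412 = 0.02943.
Interval: 0.16330 ± 0.02943 → (0.1339, 0.1927).

(0.1339, 0.1927)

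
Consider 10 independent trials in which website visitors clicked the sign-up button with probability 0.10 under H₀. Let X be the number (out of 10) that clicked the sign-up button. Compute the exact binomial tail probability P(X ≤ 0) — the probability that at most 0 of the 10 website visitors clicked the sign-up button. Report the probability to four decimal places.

P = 0.3487

X is binomial with n = 10 and p = 0.10.
P(X ≤ 0) = C(10,0)·0.10^0·0.90^10.
= 0.348678 = 0.3487.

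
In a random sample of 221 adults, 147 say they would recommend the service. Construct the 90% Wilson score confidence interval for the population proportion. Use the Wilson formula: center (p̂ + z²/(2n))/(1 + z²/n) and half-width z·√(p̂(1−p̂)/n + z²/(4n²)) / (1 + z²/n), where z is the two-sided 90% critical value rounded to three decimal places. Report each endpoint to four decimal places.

(0.6112, 0.7151)

p̂ = 147/221 = 0.66516; z = 1.645, so z² = 2.706025.
Denominator 1 + z²/n = 1 + 2.706025/221 = 1.012244.
Center = (0.66516 + 0.006122)/1.012244 = 0.66316.
Radicand: p̂(1−p̂)/n + z²/(4n²) = 0.001007795 + 0.000013851 = 0.001021646.
Half-width = z·√(radicand)/denom = 1.645·0.031963/1.012244 = 0.05194.
CI: 0.66316 ± 0.05194 = (0.6112, 0.7151).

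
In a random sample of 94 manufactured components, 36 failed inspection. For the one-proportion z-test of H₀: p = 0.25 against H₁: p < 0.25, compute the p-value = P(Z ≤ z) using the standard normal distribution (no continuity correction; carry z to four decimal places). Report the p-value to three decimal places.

p-value = 0.999

p̂ = 36/94 = 0.38298.
Under H₀, SE = √(p₀(1−p₀)/n) = √(0.25·0.75/94) = √0.001994681 = 0.044662.
z = (p̂ − p₀)/SE = (36/94 − 0.25)/0.044662 ≈ 2.9775.
From the standard normal, P(Z ≤ z) = 0.999.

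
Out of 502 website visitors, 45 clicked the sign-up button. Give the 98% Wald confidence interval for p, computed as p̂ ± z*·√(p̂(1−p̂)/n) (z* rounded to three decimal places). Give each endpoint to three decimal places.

(0.060, 0.119)

p̂ = 45/502 = 0.08964.
SE = √(p̂(1−p̂)/n) = √(0.081606/502) = 0.012750.
For 98% confidence, z* = 2.326.
Margin of error: 2.326 × 0.012750 = 0.02966.
CI: 0.08964 ± 0.02966 = (0.060, 0.119).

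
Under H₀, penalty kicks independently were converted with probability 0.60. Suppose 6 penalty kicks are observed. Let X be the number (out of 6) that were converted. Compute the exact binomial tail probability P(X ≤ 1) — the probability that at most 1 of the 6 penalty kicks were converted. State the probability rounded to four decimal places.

P = 0.0410

X ~ Binomial(n=6, p=0.60).
P(X ≤ 1) = C(6,0)·0.60^0·0.40^6 + C(6,1)·0.60^1·0.40^5.
= 0.004096 + 0.036864 = 0.0410.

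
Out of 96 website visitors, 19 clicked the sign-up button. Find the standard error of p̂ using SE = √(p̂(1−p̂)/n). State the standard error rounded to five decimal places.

The sample proportion is 19/96 = 0.19792.
p̂(1−p̂) = 0.19792·0.80208 = 0.158748.
SE = √(0.158748/96) = √0.001653625 = 0.04066.

SE = 0.04066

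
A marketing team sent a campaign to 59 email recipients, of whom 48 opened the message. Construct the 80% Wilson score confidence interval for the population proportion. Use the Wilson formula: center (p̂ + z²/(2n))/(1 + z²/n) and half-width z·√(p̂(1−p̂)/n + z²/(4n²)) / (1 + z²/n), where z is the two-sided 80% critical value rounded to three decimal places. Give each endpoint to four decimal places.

Here p̂ = 48/59 = 0.81356 and z = 1.282 (z² = 1.643524).
1 + z²/n = 1.027856.
Center = (0.81356 + 0.013928)/1.027856 = 0.80506.
Radicand: p̂(1−p̂)/n + z²/(4n²) = 0.002570857 + 0.000118035 = 0.002688892.
Half-width = 1.282·√0.002688892/1.027856 = 0.06468.
Interval: 0.80506 ± 0.06468 → (0.7404, 0.8697).

(0.7404, 0.8697)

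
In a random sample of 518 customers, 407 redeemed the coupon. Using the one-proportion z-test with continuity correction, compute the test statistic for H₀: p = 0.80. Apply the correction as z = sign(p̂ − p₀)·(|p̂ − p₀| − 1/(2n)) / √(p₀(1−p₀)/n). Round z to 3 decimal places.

z = -0.758

Sample proportion p̂ = 407/518 = 0.78571. p̂ − p₀ = -0.014286.
1/(2n) = 0.000965.
Corrected numerator: |-0.014286| − 0.000965 = 0.013321.
Under H₀, SE = √(p₀(1−p₀)/n) = √(0.80·0.20/518) = √0.000308880 = 0.017575.
z = (−)0.013321/0.017575 = -0.758.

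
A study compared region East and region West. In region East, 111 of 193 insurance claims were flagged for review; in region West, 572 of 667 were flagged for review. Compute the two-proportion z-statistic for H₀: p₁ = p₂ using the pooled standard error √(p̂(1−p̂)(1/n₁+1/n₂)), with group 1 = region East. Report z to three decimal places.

Sample proportions: p̂₁ = 111/193 = 0.57513 and p̂₂ = 572/667 = 0.85757.
Pooling: p̂ = 683/860 = 0.79419.
Pooled SE = √[0.1634546·0.00668060] ≈ 0.033045.
z = -0.28244/0.033045 = -8.547.

z = -8.547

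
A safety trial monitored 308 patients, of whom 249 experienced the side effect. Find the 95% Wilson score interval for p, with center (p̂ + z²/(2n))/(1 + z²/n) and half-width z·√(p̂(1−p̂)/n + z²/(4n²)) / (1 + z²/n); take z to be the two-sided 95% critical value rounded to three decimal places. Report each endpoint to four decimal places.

Here p̂ = 249/308 = 0.80844 and z = 1.960 (z² = 3.841600).
1 + z²/n = 1.012473.
Adjusted center: (0.80844 + z²/(2n))/1.012473 = 0.80464.
Radicand: p̂(1−p̂)/n + z²/(4n²) = 0.000502805 + 0.000010124 = 0.000512929.
Half-width = 1.960·√0.000512929/1.012473 = 0.04384.
CI: 0.80464 ± 0.04384 = (0.7608, 0.8485).

(0.7608, 0.8485)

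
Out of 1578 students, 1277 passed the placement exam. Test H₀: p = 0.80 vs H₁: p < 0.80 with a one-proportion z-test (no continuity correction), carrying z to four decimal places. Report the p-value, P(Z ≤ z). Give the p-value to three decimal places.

The sample proportion is 1277/1578 = 0.80925.
Null standard error: √(0.80·0.20/1578) = √0.000101394 = 0.010069.
z = (p̂ − p₀)/SE = (1277/1578 − 0.80)/0.010069 ≈ 0.9188.
p-value = P(Z ≤ z) with z = 0.9188 → 0.821.

p-value = 0.821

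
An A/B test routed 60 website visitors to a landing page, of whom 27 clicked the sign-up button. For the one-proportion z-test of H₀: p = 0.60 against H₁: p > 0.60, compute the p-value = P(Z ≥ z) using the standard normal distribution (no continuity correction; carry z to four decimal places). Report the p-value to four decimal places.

Sample proportion p̂ = 27/60 = 0.45000.
Null standard error: √(0.60·0.40/60) = √0.004000000 = 0.063246.
Test statistic (full precision, shown to 4 dp): z = (27/60 − 0.60)/SE₀ ≈ -2.3717.
From the standard normal, P(Z ≥ z) = 0.9911.

p-value = 0.9911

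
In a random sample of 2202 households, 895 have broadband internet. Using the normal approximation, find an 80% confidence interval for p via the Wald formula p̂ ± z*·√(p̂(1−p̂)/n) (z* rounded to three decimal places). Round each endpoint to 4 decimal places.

(0.3930, 0.4199)

The sample proportion is 895/2202 = 0.40645.
Standard error of p̂: √(0.241248/2202) = √0.000109559 = 0.010467.
The 80% critical value is z* = 1.282.
Margin of error: 1.282 × 0.010467 = 0.01342.
So the interval runs from 0.3930 to 0.4199.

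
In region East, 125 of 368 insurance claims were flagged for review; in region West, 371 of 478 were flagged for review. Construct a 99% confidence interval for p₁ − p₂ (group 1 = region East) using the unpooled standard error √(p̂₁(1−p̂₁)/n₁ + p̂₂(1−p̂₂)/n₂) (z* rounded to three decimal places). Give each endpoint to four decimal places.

(-0.5168, -0.3561)

p̂₁ = 125/368 = 0.33967, p̂₂ = 371/478 = 0.77615; p̂₁ − p̂₂ = -0.43648.
SE = √(0.000609499 + 0.000363475) = √0.000972974 = 0.031193.
For 99% confidence, z* = 2.576. Margin = 2.576·0.031193 = 0.08035.
Interval: -0.43648 ± 0.08035 → (-0.5168, -0.3561).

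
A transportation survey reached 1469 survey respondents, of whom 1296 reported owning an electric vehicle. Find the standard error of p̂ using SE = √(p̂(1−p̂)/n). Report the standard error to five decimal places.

SE = 0.00841

The sample proportion is 1296/1469 = 0.88223.
p̂(1−p̂) = 0.88223·0.11777 = 0.103900.
SE = √(0.103900/1469) = 0.00841.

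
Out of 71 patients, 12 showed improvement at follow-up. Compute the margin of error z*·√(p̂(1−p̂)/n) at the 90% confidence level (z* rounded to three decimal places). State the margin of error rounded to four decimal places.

ME = 0.0732

Sample proportion p̂ = 12/71 = 0.16901.
SE = √(p̂(1−p̂)/n) = √(0.140448/71) = 0.044476.
The 90% critical value is z* = 1.645.
So ME = 0.0732.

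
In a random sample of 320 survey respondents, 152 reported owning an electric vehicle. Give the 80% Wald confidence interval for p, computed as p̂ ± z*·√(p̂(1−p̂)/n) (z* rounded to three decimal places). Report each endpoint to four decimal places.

With x = 152 successes in n = 320, p̂ = 0.47500.
Standard error of p̂: √(0.249375/320) = √0.000779297 = 0.027916.
The 80% critical value is z* = 1.282.
Margin = 1.282·0.027916 = 0.03579.
So the interval runs from 0.4392 to 0.5108.

(0.4392, 0.5108)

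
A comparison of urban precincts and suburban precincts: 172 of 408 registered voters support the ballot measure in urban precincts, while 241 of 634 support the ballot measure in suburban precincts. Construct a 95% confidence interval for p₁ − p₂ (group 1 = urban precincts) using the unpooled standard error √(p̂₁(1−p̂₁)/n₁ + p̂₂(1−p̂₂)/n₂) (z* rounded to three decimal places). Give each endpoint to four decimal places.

(-0.0196, 0.1025)

p̂₁ = 0.42157, p̂₂ = 0.38013, so the observed difference is 0.04144.
Unpooled SE = √(p̂₁(1−p̂₁)/n₁ + p̂₂(1−p̂₂)/n₂) = √(0.000597668 + 0.000371657) = 0.031134.
For 95% confidence, z* = 1.960. Margin of error = 0.06102.
CI: 0.04144 ± 0.06102 = (-0.0196, 0.1025).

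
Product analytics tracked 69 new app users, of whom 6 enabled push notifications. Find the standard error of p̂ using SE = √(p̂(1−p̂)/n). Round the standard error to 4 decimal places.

The sample proportion is 6/69 = 0.08696.
p̂(1−p̂) = 0.08696·0.91304 = 0.079398.
SE = √(0.079398/69) = √0.001150696 = 0.0339.

SE = 0.0339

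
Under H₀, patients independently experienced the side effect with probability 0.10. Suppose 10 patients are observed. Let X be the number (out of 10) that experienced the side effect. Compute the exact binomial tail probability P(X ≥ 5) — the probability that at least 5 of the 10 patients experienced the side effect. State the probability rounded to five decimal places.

X ~ Binomial(n=10, p=0.10).
P(X ≥ 5) = Σ_{j=5}^{10} C(10,j)·0.10^j·0.90^{10−j}.
= 0.001488 + 0.000138 + 0.000009 + 0.000000 + 0.000000 + 0.000000 = 0.00163.

P = 0.00163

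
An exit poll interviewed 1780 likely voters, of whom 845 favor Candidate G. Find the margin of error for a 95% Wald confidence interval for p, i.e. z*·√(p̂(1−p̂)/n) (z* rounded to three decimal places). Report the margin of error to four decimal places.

The sample proportion is 845/1780 = 0.47472.
SE(p̂) = √(0.47472·0.52528/1780) = 0.011836.
For 95% confidence, z* = 1.960.
Margin of error = z*·SE = 1.960 × 0.011836 = 0.0232.

ME = 0.0232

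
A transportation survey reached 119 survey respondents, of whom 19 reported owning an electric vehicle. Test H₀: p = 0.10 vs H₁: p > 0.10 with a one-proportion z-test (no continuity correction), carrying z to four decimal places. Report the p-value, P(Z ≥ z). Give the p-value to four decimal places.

p̂ = 19/119 = 0.15966.
Under H₀, SE = √(p₀(1−p₀)/n) = √(0.10·0.90/119) = √0.000756303 = 0.027501.
Test statistic (full precision, shown to 4 dp): z = (19/119 − 0.10)/SE₀ ≈ 2.1695.
p-value = P(Z ≥ z) with z = 2.1695 → 0.0150.

p-value = 0.0150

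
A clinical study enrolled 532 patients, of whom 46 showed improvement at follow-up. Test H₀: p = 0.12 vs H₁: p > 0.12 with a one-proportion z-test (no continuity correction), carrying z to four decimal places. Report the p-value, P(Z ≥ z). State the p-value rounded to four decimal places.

The sample proportion is 46/532 = 0.08647.
Under H₀, SE = √(p₀(1−p₀)/n) = √(0.12·0.88/532) = √0.000198496 = 0.014089.
z = (p̂ − p₀)/SE = (46/532 − 0.12)/0.014089 ≈ -2.3802.
p-value = P(Z ≥ z) with z = -2.3802 → 0.9913.

p-value = 0.9913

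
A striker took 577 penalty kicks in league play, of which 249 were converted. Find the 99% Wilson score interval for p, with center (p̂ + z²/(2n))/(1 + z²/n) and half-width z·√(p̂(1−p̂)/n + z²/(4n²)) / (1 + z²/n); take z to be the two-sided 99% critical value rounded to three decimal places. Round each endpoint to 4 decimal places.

p̂ = 249/577 = 0.43154; z = 2.576, so z² = 6.635776.
Denominator 1 + z²/n = 1 + 6.635776/577 = 1.011500.
Center = (0.43154 + 0.005750)/1.011500 = 0.43232.
Radicand: p̂(1−p̂)/n + z²/(4n²) = 0.000425153 + 0.000004983 = 0.000430136.
Half-width = 2.576·√0.000430136/1.011500 = 0.05282.
Interval: 0.43232 ± 0.05282 → (0.3795, 0.4851).

(0.3795, 0.4851)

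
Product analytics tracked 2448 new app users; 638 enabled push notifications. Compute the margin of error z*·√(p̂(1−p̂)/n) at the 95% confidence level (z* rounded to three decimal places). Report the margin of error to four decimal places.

ME = 0.0174

With x = 638 successes in n = 2448, p̂ = 0.26062.
SE = √(p̂(1−p̂)/n) = √(0.192698/2448) = 0.008872.
The 95% critical value is z* = 1.960.
So ME = 0.0174.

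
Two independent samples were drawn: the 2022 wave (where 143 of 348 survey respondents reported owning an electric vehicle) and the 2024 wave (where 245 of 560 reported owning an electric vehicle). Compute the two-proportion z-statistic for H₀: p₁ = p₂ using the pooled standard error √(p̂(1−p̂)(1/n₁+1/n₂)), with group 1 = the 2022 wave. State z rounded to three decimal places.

z = -0.787

Sample proportions: p̂₁ = 143/348 = 0.41092 and p̂₂ = 245/560 = 0.43750.
Pooling: p̂ = 388/908 = 0.42731.
Pooled SE = √[0.2447166·0.00465928] ≈ 0.033767.
z = -0.02658/0.033767 = -0.787.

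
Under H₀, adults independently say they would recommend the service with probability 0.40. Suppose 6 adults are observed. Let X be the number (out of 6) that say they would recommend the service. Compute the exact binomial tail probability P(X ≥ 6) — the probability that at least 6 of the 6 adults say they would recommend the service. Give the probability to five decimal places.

X ~ Binomial(n=6, p=0.40).
P(X ≥ 6) = C(6,6)·0.40^6·0.60^0.
= 0.004096 = 0.00410.

P = 0.00410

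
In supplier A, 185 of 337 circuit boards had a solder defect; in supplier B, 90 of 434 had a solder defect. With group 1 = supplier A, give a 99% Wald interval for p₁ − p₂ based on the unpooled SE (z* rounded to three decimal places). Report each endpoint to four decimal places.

(0.2556, 0.4275)

p̂₁ = 0.54896, p̂₂ = 0.20737, so the observed difference is 0.34159.
Unpooled SE = √(p̂₁(1−p̂₁)/n₁ + p̂₂(1−p̂₂)/n₂) = √(0.000734726 + 0.000378732) = 0.033369.
z* = 2.576 at the 99% level. Margin = 2.576·0.033369 = 0.08596.
CI: 0.34159 ± 0.08596 = (0.2556, 0.4275).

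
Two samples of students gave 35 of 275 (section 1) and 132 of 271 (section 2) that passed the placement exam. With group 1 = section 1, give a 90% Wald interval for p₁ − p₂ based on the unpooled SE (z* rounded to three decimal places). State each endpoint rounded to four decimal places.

(-0.4197, -0.2999)

p̂₁ = 35/275 = 0.12727, p̂₂ = 132/271 = 0.48708; p̂₁ − p̂₂ = -0.35981.
Unpooled SE = √(p̂₁(1−p̂₁)/n₁ + p̂₂(1−p̂₂)/n₂) = √(0.000403907 + 0.000921894) = 0.036412.
For 90% confidence, z* = 1.645. Margin = 1.645·0.036412 = 0.05990.
CI: -0.35981 ± 0.05990 = (-0.4197, -0.2999).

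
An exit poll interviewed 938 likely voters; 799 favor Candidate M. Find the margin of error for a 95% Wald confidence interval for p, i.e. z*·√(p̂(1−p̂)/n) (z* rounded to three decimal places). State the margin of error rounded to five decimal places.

ME = 0.02274

p̂ = 799/938 = 0.85181.
SE(p̂) = √(0.85181·0.14819/938) = 0.011600.
For 95% confidence, z* = 1.960.
So ME = 0.02274.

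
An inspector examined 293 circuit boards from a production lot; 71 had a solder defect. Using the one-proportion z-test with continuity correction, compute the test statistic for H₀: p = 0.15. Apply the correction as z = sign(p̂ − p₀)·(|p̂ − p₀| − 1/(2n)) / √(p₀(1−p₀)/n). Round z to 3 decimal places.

z = 4.344

The sample proportion is 71/293 = 0.24232. p̂ − p₀ = 0.092321.
1/(2n) = 0.001706.
Corrected numerator: |0.092321| − 0.001706 = 0.090615.
Null standard error: √(0.15·0.85/293) = √0.000435154 = 0.020860.
z = +0.090615/0.020860 = 4.344.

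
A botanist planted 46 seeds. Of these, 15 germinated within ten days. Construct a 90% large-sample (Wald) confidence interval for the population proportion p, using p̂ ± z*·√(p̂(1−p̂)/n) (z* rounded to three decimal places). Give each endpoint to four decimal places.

(0.2124, 0.4398)

With x = 15 successes in n = 46, p̂ = 0.32609.
Standard error of p̂: √(0.219754/46) = √0.004777266 = 0.069118.
For 90% confidence, z* = 1.645.
Margin of error: 1.645 × 0.069118 = 0.11370.
Interval: 0.32609 ± 0.11370 → (0.2124, 0.4398).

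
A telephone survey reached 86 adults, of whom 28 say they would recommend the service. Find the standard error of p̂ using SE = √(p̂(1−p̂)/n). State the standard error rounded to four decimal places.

SE = 0.0505

The sample proportion is 28/86 = 0.32558.
p̂(1−p̂) = 0.219578.
SE = √(0.219578/86) = 0.0505.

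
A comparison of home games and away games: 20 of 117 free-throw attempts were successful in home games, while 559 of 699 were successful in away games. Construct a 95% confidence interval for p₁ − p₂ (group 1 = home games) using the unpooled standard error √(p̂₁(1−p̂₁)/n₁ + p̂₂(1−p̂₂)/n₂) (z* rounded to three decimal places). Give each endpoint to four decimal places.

(-0.7032, -0.5544)

p̂₁ = 0.17094, p̂₂ = 0.79971, so the observed difference is -0.62877.
SE = √(0.001211279 + 0.000229144) = √0.001440423 = 0.037953.
For 95% confidence, z* = 1.960. Margin of error = 0.07439.
Interval: -0.62877 ± 0.07439 → (-0.7032, -0.5544).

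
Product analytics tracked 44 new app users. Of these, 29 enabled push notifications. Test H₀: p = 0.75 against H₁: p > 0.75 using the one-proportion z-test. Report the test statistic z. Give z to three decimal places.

z = -1.393

Sample proportion p̂ = 29/44 = 0.65909.
Null standard error: √(0.75·0.25/44) = √0.004261364 = 0.065279.
z = (0.65909 − 0.75)/0.065279 = -0.09091/0.065279 = -1.393.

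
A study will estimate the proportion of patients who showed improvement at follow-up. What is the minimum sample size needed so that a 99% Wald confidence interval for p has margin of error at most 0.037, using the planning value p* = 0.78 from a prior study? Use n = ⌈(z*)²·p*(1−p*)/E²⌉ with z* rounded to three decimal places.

n = 832

The 99% critical value is z* = 2.576.
p*(1−p*) = 0.1716.
(z*)²·p*(1−p*)/E² = 6.635776·0.1716/0.001369 = 831.774.
⌈831.774⌉ = 832.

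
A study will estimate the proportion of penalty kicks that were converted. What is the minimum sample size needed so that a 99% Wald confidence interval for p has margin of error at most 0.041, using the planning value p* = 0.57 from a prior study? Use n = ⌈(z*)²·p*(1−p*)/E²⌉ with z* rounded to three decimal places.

n = 968

The 99% critical value is z* = 2.576.
p*(1−p*) = 0.57·0.43 = 0.2451.
Required n before rounding: 6.635776 × 0.2451 / 0.041² = 967.536.
Rounding up, n = 968.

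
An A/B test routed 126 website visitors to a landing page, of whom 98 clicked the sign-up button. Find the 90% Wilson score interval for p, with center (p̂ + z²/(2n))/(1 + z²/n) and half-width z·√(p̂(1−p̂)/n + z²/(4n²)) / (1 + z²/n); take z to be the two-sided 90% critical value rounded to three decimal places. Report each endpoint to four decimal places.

(0.7114, 0.8325)

Here p̂ = 98/126 = 0.77778 and z = 1.645 (z² = 2.706025).
Denominator 1 + z²/n = 1 + 2.706025/126 = 1.021476.
Adjusted center: (0.77778 + z²/(2n))/1.021476 = 0.77194.
Radicand: p̂(1−p̂)/n + z²/(4n²) = 0.001371742 + 0.000042612 = 0.001414354.
Half-width = 1.645·√0.001414354/1.021476 = 0.06056.
So the interval runs from 0.7114 to 0.8325.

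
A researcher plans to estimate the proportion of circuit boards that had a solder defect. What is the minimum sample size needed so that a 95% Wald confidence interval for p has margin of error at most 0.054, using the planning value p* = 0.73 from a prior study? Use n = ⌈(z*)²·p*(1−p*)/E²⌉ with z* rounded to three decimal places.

n = 260

For 95% confidence, z* = 1.960.
p*(1−p*) = 0.1971.
(z*)²·p*(1−p*)/E² = 3.841600·0.1971/0.002916 = 259.664.
⌈259.664⌉ = 260.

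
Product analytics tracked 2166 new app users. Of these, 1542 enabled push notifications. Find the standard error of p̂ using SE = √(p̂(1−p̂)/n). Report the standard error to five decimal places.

SE = 0.00973

The sample proportion is 1542/2166 = 0.71191.
p̂(1−p̂) = 0.71191·0.28809 = 0.205094.
SE = √(0.205094/2166) = 0.00973.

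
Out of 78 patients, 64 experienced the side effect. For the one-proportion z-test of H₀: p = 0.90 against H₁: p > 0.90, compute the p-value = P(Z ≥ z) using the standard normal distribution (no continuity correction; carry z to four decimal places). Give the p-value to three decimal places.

p-value = 0.990

Sample proportion p̂ = 64/78 = 0.82051.
SE₀ = √(0.90·0.10/78) = 0.033968.
Test statistic (full precision, shown to 4 dp): z = (64/78 − 0.90)/SE₀ ≈ -2.3400.
p-value = P(Z ≥ z) with z = -2.3400 → 0.990.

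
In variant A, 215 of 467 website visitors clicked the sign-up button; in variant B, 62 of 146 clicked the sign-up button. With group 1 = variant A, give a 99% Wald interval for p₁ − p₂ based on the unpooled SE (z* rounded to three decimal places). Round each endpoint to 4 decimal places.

p̂₁ = 0.46039, p̂₂ = 0.42466, so the observed difference is 0.03573.
SE = √(0.000531971 + 0.001673449) = √0.002205420 = 0.046962.
For 99% confidence, z* = 2.576. Margin of error = 0.12097.
Interval: 0.03573 ± 0.12097 → (-0.0852, 0.1567).

(-0.0852, 0.1567)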